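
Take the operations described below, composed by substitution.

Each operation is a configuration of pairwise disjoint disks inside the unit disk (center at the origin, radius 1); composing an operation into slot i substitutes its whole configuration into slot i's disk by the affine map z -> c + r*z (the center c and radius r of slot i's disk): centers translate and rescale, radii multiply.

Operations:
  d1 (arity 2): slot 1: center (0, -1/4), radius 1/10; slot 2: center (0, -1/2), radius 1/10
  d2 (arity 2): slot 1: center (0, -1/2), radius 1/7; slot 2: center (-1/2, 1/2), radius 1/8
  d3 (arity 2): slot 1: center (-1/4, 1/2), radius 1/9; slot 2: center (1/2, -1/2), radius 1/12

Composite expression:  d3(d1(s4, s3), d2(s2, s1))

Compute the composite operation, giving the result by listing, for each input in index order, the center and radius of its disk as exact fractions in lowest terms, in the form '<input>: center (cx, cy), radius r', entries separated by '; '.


s1: center (11/24, -11/24), radius 1/96; s2: center (1/2, -13/24), radius 1/84; s3: center (-1/4, 4/9), radius 1/90; s4: center (-1/4, 17/36), radius 1/90

Only the slot chain above each s matters under d3; compose those maps.
input s4: applying the 2 nested substitutions gives center (-1/4, 17/36), radius 1/90
input s3: applying the 2 nested substitutions gives center (-1/4, 4/9), radius 1/90
input s2: applying the 2 nested substitutions gives center (1/2, -13/24), radius 1/84
input s1: applying the 2 nested substitutions gives center (11/24, -11/24), radius 1/96


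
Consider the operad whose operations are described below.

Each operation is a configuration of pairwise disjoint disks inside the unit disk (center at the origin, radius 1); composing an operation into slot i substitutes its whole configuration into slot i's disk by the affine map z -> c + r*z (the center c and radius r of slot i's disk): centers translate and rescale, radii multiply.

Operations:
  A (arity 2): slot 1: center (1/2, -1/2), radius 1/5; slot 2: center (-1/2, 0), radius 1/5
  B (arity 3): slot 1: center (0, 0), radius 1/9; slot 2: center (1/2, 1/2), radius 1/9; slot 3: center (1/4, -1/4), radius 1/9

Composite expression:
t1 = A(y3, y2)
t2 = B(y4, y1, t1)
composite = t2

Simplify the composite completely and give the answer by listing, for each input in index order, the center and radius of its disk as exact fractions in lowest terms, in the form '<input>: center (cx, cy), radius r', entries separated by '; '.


Nesting under B composes maps z -> c + r*z down each y-path.
for y4, the 1-step affine chain lands on center (0, 0), radius 1/9
for y1, the 1-step affine chain lands on center (1/2, 1/2), radius 1/9
for y3, the 2-step affine chain lands on center (11/36, -11/36), radius 1/45
for y2, the 2-step affine chain lands on center (7/36, -1/4), radius 1/45

y1: center (1/2, 1/2), radius 1/9; y2: center (7/36, -1/4), radius 1/45; y3: center (11/36, -11/36), radius 1/45; y4: center (0, 0), radius 1/9


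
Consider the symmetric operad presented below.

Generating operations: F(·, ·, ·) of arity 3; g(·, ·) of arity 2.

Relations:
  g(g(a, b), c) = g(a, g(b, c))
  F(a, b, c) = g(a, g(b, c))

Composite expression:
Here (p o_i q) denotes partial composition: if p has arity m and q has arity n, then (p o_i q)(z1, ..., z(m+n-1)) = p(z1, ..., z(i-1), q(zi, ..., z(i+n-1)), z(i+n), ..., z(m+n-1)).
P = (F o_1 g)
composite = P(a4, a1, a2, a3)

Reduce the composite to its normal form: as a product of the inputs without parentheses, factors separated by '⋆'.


a4 ⋆ a1 ⋆ a2 ⋆ a3

Key point: F is associative — brackets drop, the a-order remains.
g(a4, a1) collapses to a4 ⋆ a1
F(g(a4, a1), a2, a3) collapses to a4 ⋆ a1 ⋆ a2 ⋆ a3


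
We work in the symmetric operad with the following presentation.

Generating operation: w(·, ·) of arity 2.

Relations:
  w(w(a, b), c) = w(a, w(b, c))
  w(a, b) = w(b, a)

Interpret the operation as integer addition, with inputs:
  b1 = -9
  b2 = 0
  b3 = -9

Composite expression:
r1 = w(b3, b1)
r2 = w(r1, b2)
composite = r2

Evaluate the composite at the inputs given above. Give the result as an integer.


-18

w(b3, b1) = -18
w(w(b3, b1), b2) = -18


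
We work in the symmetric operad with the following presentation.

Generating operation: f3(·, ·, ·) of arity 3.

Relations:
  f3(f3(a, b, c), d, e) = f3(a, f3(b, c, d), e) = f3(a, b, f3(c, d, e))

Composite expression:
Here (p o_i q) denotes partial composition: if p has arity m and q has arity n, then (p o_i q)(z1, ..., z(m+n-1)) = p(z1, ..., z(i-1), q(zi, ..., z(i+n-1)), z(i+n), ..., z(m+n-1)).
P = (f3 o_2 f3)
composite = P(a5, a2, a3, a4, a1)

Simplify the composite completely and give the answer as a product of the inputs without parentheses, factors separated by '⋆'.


a5 ⋆ a2 ⋆ a3 ⋆ a4 ⋆ a1

Key point: f3 is associative — brackets drop, the a-order remains.
f3(a2, a3, a4) flattens to a2 ⋆ a3 ⋆ a4
f3(a5, f3(a2, a3, a4), a1) flattens to a5 ⋆ a2 ⋆ a3 ⋆ a4 ⋆ a1


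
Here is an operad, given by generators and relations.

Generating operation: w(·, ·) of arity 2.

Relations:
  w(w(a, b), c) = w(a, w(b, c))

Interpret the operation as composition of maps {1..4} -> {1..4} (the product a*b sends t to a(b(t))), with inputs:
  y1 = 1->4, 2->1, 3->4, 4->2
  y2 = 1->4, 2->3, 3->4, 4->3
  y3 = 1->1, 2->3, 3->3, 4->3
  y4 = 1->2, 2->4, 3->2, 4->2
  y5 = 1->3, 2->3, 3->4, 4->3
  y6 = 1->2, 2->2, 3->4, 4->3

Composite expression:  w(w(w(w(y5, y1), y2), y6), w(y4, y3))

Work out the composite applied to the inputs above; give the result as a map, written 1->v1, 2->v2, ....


1->3, 2->3, 3->3, 4->3

w(y5, y1) = 1->3, 2->3, 3->3, 4->3
w(w(y5, y1), y2) = 1->3, 2->3, 3->3, 4->3
w(w(w(y5, y1), y2), y6) = 1->3, 2->3, 3->3, 4->3
w(y4, y3) = 1->2, 2->2, 3->2, 4->2
w(w(w(w(y5, y1), y2), y6), w(y4, y3)) = 1->3, 2->3, 3->3, 4->3


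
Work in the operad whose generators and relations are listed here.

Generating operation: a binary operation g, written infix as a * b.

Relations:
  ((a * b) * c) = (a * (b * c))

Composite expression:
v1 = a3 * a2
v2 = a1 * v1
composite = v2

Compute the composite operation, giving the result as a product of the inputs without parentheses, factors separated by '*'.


a1 * a3 * a2

Under associativity of g, the answer is the a's in reading order.
(a3 * a2) reduces to a3 * a2
(a1 * (a3 * a2)) reduces to a1 * a3 * a2


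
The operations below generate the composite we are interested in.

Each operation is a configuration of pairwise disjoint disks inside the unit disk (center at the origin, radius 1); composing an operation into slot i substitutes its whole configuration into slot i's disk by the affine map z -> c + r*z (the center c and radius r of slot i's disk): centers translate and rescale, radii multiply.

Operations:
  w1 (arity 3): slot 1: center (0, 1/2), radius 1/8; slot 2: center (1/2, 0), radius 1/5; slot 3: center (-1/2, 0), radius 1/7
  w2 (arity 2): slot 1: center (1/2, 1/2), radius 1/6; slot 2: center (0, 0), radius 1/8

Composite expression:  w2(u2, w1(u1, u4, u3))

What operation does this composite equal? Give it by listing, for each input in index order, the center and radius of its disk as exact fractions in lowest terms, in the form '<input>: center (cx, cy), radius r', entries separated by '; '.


Each u-disk chains the slot maps above it in w2; radii multiply.
input u2: composing its 1 substitution step yields center (1/2, 1/2), radius 1/6
input u1: composing its 2 substitution steps yields center (0, 1/16), radius 1/64
input u4: composing its 2 substitution steps yields center (1/16, 0), radius 1/40
input u3: composing its 2 substitution steps yields center (-1/16, 0), radius 1/56

u1: center (0, 1/16), radius 1/64; u2: center (1/2, 1/2), radius 1/6; u3: center (-1/16, 0), radius 1/56; u4: center (1/16, 0), radius 1/40


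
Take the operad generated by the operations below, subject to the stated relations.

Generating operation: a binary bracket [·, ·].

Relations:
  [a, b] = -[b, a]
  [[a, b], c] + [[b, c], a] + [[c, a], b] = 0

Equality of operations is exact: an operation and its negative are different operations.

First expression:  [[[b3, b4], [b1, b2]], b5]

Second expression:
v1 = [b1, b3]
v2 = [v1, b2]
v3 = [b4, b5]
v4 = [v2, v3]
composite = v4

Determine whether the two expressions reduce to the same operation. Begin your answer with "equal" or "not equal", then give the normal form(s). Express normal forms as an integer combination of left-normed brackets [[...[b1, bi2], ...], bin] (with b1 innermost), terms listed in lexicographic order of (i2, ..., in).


not equal: they reduce to -[[[[b1, b2], b3], b4], b5] + [[[[b1, b2], b4], b3], b5] and [[[[b1, b3], b2], b4], b5] - [[[[b1, b3], b2], b5], b4]

In normal form, the first expression is -[[[[b1, b2], b3], b4], b5] + [[[[b1, b2], b4], b3], b5]
In normal form, the second expression is [[[[b1, b3], b2], b4], b5] - [[[[b1, b3], b2], b5], b4]
The forms do not match — not equal.


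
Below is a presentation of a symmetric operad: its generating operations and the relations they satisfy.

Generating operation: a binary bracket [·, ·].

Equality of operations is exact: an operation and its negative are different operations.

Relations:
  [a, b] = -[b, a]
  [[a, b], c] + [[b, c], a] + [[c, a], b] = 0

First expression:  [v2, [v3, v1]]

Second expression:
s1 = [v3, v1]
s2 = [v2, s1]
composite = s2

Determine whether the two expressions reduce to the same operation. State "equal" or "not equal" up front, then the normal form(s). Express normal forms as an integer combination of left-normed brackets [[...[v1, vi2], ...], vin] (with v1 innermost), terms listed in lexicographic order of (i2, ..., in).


equal — both sides give [[v1, v3], v2]

Reducing the first expression gives [[v1, v3], v2]
Reducing the second expression gives [[v1, v3], v2]
Both agree, so they are equal.


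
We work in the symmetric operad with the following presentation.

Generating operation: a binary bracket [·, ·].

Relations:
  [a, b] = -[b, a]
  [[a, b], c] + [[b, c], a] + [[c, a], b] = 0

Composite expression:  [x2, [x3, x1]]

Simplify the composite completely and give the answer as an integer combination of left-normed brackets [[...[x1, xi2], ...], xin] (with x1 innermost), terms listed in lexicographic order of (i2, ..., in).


[[x1, x3], x2]

Left-normed coefficients sit on the x1-initial expansion words.
Composite bracket: [x2, [x3, x1]]
Full expansion: 4 signed words from ab - ba (2^2 = 4).
Collect the words opening with x1:
  x1x3x2 (sign +1) contributes +[[x1, x3], x2]


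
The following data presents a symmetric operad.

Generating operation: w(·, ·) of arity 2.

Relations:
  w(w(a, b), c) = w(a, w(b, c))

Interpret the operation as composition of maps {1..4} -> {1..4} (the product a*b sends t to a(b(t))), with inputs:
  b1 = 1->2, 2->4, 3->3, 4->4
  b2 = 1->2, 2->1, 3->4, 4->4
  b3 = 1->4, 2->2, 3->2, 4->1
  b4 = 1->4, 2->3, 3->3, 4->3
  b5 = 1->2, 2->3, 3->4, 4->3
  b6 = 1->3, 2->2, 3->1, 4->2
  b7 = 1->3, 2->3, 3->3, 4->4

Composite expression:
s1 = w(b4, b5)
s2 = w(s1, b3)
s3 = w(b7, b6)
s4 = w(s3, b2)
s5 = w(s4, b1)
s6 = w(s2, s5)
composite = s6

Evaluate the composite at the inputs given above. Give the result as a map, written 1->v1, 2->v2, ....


1->3, 2->3, 3->3, 4->3

w(b4, b5) = 1->3, 2->3, 3->3, 4->3
w(w(b4, b5), b3) = 1->3, 2->3, 3->3, 4->3
w(b7, b6) = 1->3, 2->3, 3->3, 4->3
w(w(b7, b6), b2) = 1->3, 2->3, 3->3, 4->3
w(w(w(b7, b6), b2), b1) = 1->3, 2->3, 3->3, 4->3
w(w(w(b4, b5), b3), w(w(w(b7, b6), b2), b1)) = 1->3, 2->3, 3->3, 4->3


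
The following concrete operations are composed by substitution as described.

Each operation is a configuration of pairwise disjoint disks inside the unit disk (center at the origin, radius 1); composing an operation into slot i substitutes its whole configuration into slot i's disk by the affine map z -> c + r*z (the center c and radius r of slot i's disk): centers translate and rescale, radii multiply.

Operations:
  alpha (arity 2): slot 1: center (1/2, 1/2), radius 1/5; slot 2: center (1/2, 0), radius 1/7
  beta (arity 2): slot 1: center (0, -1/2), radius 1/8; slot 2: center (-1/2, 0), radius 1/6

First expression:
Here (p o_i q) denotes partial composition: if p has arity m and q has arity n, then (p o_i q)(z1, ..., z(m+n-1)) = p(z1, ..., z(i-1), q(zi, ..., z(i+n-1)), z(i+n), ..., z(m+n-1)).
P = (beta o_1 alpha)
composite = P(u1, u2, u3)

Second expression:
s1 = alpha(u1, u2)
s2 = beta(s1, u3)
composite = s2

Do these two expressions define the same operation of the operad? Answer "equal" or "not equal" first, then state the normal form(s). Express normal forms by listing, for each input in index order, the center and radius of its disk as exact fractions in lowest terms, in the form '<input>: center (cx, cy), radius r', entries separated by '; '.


equal — both sides give u1: center (1/16, -7/16), radius 1/40; u2: center (1/16, -1/2), radius 1/56; u3: center (-1/2, 0), radius 1/6


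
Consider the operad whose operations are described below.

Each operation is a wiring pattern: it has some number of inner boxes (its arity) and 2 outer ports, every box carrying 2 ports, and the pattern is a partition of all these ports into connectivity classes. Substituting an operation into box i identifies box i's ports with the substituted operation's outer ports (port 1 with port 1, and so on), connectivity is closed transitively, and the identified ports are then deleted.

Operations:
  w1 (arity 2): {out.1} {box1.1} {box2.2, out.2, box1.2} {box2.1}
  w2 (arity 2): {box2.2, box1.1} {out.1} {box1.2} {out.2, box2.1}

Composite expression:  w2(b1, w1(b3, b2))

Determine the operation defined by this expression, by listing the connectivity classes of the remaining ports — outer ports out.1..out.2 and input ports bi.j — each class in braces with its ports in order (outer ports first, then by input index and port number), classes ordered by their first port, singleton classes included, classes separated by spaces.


{out.1} {out.2} {b1.1, b2.2, b3.2} {b1.2} {b2.1} {b3.1}

After gluing at w2, chains via deleted ports link the b-ports.
after w1, the pattern on (b3, b2) reads {out.1} {out.2, b2.2, b3.2} {b2.1} {b3.1} (out.j = its outer ports)
after w2, the pattern on (b1, b3, b2) reads {out.1} {out.2} {b1.1, b2.2, b3.2} {b1.2} {b2.1} {b3.1} (out.j = its outer ports)


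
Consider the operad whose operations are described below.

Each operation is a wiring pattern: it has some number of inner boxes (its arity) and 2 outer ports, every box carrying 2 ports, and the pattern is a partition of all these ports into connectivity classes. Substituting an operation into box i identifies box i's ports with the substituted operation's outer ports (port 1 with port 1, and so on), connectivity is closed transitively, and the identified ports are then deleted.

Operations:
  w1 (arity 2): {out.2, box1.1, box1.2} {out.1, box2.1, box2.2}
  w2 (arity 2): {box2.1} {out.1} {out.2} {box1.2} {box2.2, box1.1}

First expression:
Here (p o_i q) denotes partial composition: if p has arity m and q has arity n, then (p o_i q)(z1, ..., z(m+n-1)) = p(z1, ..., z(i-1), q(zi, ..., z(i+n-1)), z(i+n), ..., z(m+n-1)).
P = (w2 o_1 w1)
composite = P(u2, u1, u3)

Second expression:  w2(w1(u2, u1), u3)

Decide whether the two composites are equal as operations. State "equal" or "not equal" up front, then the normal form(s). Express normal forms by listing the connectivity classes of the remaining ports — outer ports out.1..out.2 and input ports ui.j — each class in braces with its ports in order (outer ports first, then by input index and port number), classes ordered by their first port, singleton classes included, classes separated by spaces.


The first expression reduces to {out.1} {out.2} {u1.1, u1.2, u3.2} {u2.1, u2.2} {u3.1}
The second expression reduces to {out.1} {out.2} {u1.1, u1.2, u3.2} {u2.1, u2.2} {u3.1}
Identical normal forms: equal.

equal: each reduces to {out.1} {out.2} {u1.1, u1.2, u3.2} {u2.1, u2.2} {u3.1}


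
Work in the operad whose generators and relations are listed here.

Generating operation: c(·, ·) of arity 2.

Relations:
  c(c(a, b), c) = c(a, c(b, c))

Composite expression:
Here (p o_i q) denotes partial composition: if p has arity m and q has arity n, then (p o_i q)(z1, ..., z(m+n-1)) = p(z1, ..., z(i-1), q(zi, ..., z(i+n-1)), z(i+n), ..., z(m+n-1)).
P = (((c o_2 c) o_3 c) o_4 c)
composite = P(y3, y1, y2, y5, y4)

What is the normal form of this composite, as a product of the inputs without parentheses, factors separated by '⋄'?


y3 ⋄ y1 ⋄ y2 ⋄ y5 ⋄ y4

Under associativity of c, the answer is the y's in reading order.
c(y5, y4) spells out as y5 ⋄ y4
c(y2, c(y5, y4)) spells out as y2 ⋄ y5 ⋄ y4
c(y1, c(y2, c(y5, y4))) spells out as y1 ⋄ y2 ⋄ y5 ⋄ y4
c(y3, c(y1, c(y2, c(y5, y4)))) spells out as y3 ⋄ y1 ⋄ y2 ⋄ y5 ⋄ y4


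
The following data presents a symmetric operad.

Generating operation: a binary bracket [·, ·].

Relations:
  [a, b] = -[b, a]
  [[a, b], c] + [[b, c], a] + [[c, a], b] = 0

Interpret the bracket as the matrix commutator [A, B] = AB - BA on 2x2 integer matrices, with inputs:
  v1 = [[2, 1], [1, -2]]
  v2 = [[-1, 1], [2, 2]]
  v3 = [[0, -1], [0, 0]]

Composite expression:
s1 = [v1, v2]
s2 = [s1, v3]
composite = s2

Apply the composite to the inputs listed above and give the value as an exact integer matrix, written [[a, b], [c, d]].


[[-11, -2], [0, 11]]


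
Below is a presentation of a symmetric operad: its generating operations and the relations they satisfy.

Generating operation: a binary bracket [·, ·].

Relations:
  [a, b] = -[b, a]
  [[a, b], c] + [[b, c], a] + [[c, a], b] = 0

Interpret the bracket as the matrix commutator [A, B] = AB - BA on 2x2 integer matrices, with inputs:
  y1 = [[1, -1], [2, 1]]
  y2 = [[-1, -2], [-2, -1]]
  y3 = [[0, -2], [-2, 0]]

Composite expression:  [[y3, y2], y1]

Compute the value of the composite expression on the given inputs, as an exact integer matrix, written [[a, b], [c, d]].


[y3, y2] = [[0, 0], [0, 0]]
[[y3, y2], y1] = [[0, 0], [0, 0]]

[[0, 0], [0, 0]]


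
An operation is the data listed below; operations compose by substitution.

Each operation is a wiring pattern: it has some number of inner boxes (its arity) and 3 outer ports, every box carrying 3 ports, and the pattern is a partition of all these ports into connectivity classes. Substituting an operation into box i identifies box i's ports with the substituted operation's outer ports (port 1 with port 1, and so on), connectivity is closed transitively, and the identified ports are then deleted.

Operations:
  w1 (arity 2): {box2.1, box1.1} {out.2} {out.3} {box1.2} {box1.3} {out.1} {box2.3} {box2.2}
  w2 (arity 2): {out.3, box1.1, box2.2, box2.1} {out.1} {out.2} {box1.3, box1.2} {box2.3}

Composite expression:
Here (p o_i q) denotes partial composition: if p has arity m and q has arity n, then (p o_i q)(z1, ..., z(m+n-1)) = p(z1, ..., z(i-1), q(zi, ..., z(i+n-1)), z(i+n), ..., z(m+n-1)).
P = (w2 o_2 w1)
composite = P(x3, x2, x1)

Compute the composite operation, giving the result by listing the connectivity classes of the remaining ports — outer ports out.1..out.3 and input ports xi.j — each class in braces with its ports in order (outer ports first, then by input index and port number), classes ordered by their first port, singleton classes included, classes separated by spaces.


{out.1} {out.2} {out.3, x3.1} {x1.1, x2.1} {x1.2} {x1.3} {x2.2} {x2.3} {x3.2, x3.3}

Treat the ports identified at w2 as solder joints: merge, then drop.
stage w1: inputs (x2, x1), connectivity {out.1} {out.2} {out.3} {x1.1, x2.1} {x1.2} {x1.3} {x2.2} {x2.3}, out.j its boundary
stage w2: inputs (x3, x2, x1), connectivity {out.1} {out.2} {out.3, x3.1} {x1.1, x2.1} {x1.2} {x1.3} {x2.2} {x2.3} {x3.2, x3.3}, out.j its boundary


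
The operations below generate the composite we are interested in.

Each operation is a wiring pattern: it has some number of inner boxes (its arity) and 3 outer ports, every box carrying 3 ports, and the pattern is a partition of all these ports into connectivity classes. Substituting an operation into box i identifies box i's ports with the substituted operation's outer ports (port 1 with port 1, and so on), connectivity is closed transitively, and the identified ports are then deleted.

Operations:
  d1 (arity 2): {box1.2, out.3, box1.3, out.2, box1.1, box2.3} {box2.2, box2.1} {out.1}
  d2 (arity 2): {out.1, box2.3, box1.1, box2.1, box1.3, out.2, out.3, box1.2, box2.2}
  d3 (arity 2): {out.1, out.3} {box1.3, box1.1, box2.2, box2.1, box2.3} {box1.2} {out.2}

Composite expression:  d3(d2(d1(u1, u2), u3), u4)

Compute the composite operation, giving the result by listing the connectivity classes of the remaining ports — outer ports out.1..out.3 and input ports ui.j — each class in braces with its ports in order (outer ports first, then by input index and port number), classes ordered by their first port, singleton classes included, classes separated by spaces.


{out.1, out.3} {out.2} {u1.1, u1.2, u1.3, u2.3, u3.1, u3.2, u3.3, u4.1, u4.2, u4.3} {u2.1, u2.2}


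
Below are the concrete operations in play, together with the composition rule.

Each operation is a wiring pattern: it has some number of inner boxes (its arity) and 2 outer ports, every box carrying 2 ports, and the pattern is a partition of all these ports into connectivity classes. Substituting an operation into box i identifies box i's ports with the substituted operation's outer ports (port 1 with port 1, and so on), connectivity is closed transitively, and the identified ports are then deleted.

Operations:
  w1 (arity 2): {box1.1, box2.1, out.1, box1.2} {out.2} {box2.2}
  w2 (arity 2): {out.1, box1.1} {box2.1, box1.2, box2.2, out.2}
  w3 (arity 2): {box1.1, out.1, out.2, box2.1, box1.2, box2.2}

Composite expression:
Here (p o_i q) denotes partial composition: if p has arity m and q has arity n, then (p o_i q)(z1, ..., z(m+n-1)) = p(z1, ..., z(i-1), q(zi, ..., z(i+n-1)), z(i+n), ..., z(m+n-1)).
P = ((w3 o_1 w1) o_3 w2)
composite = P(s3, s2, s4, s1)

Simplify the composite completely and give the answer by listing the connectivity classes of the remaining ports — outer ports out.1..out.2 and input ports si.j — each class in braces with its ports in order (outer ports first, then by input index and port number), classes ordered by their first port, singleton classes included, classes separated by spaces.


{out.1, out.2, s1.1, s1.2, s2.1, s3.1, s3.2, s4.1, s4.2} {s2.2}

Treat the ports identified at w3 as solder joints: merge, then drop.
after w1, the pattern on (s3, s2) reads {out.1, s2.1, s3.1, s3.2} {out.2} {s2.2} (out.j = its outer ports)
after w2, the pattern on (s4, s1) reads {out.1, s4.1} {out.2, s1.1, s1.2, s4.2} (out.j = its outer ports)
after w3, the pattern on (s3, s2, s4, s1) reads {out.1, out.2, s1.1, s1.2, s2.1, s3.1, s3.2, s4.1, s4.2} {s2.2} (out.j = its outer ports)


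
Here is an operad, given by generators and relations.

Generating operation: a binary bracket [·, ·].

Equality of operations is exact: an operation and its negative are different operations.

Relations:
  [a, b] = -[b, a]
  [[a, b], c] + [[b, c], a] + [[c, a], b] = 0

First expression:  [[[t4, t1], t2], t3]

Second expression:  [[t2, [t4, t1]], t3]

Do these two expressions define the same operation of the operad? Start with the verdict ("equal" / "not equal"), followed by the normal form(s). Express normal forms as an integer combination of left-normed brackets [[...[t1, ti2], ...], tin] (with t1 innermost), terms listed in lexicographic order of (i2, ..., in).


not equal — first -[[[t1, t4], t2], t3], second [[[t1, t4], t2], t3]

The first expression reduces to -[[[t1, t4], t2], t3]
The second expression reduces to [[[t1, t4], t2], t3]
No match — not equal.


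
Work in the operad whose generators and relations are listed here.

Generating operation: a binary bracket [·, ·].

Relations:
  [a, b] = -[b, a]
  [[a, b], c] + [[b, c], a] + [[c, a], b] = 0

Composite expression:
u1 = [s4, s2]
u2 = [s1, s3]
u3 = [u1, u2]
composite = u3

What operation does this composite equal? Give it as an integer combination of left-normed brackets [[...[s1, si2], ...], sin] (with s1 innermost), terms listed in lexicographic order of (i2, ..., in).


[[[s1, s3], s2], s4] - [[[s1, s3], s4], s2]

A multilinear Lie element is pinned by s1-initial words (s1 innermost).
Composite bracket: [[s4, s2], [s1, s3]]
Full expansion: 8 signed words from ab - ba (2^3 = 8).
Collect the words opening with s1:
  sign of s1s3s2s4 is +1, so it contributes +[[[s1, s3], s2], s4]
  sign of s1s3s4s2 is -1, so it contributes -[[[s1, s3], s4], s2]


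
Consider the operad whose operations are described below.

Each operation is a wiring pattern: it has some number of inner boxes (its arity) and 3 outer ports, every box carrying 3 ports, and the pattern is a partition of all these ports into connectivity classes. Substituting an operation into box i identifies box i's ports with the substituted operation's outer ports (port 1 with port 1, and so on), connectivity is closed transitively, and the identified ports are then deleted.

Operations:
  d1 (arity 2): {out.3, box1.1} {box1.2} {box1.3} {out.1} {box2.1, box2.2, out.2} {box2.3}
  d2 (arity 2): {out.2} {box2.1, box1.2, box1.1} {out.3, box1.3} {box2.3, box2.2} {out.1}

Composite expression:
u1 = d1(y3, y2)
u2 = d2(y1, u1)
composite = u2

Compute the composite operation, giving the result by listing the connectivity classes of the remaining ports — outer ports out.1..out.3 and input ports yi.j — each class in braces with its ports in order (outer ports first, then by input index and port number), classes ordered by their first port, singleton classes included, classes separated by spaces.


{out.1} {out.2} {out.3, y1.3} {y1.1, y1.2} {y2.1, y2.2, y3.1} {y2.3} {y3.2} {y3.3}

After gluing at d2, chains via deleted ports link the y-ports.
through d1, on inputs (y3, y2): {out.1} {out.2, y2.1, y2.2} {out.3, y3.1} {y2.3} {y3.2} {y3.3} (out.j = stage outer ports)
through d2, on inputs (y1, y3, y2): {out.1} {out.2} {out.3, y1.3} {y1.1, y1.2} {y2.1, y2.2, y3.1} {y2.3} {y3.2} {y3.3} (out.j = stage outer ports)


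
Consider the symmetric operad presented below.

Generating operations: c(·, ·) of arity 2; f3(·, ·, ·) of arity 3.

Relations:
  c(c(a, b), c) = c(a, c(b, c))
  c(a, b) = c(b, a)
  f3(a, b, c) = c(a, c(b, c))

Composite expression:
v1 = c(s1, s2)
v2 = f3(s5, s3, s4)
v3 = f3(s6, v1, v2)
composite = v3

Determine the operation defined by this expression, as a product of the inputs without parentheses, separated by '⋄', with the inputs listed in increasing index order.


s1 ⋄ s2 ⋄ s3 ⋄ s4 ⋄ s5 ⋄ s6

Key point: f3 commutes, so take the s-inputs in any fixed order.
c(s1, s2) linearizes to s1 ⋄ s2
f3(s5, s3, s4) linearizes to s5 ⋄ s3 ⋄ s4
f3(s6, c(s1, s2), f3(s5, s3, s4)) linearizes to s6 ⋄ s1 ⋄ s2 ⋄ s5 ⋄ s3 ⋄ s4
reordering the factors by index: s1 ⋄ s2 ⋄ s3 ⋄ s4 ⋄ s5 ⋄ s6


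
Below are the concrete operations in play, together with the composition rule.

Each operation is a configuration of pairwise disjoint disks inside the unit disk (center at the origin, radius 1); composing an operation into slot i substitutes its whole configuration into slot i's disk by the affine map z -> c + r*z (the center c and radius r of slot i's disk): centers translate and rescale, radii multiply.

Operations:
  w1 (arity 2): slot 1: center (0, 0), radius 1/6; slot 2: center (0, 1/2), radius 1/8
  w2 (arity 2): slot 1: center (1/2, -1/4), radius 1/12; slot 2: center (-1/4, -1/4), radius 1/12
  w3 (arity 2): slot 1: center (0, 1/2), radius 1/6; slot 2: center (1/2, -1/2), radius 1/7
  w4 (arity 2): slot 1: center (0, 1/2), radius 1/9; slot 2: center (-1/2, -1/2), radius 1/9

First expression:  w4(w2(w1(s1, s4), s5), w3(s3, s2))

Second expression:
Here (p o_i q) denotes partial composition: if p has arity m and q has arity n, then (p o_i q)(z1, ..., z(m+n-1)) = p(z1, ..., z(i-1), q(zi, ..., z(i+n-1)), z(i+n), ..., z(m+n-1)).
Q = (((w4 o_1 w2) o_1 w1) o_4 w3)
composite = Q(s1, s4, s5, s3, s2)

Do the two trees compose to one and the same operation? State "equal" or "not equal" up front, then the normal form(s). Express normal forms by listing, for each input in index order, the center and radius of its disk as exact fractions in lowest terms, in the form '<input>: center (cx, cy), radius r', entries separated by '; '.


Reducing the first expression gives s1: center (1/18, 17/36), radius 1/648; s2: center (-4/9, -5/9), radius 1/63; s3: center (-1/2, -4/9), radius 1/54; s4: center (1/18, 103/216), radius 1/864; s5: center (-1/36, 17/36), radius 1/108
Reducing the second expression gives s1: center (1/18, 17/36), radius 1/648; s2: center (-4/9, -5/9), radius 1/63; s3: center (-1/2, -4/9), radius 1/54; s4: center (1/18, 103/216), radius 1/864; s5: center (-1/36, 17/36), radius 1/108
One common form — equal.

equal; both compose to s1: center (1/18, 17/36), radius 1/648; s2: center (-4/9, -5/9), radius 1/63; s3: center (-1/2, -4/9), radius 1/54; s4: center (1/18, 103/216), radius 1/864; s5: center (-1/36, 17/36), radius 1/108


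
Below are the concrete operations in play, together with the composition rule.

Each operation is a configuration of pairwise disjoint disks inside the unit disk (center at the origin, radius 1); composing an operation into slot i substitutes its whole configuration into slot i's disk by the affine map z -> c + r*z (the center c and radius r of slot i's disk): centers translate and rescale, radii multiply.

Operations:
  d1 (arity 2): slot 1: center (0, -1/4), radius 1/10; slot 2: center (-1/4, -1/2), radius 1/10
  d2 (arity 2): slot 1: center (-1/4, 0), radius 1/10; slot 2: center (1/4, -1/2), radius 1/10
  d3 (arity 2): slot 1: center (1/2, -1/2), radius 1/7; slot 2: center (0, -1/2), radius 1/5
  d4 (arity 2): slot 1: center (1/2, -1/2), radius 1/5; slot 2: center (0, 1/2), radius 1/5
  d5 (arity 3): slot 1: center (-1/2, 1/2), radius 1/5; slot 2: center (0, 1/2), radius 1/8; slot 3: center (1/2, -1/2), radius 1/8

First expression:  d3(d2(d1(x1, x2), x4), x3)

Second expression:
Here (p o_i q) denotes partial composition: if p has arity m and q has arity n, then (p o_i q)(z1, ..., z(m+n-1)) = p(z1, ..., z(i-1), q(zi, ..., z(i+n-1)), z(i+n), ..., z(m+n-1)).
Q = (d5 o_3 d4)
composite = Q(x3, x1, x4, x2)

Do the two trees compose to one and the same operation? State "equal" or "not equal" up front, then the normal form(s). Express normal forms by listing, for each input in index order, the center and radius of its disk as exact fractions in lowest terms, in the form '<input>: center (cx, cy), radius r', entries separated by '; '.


not equal: they reduce to x1: center (13/28, -141/280), radius 1/700; x2: center (129/280, -71/140), radius 1/700; x3: center (0, -1/2), radius 1/5; x4: center (15/28, -4/7), radius 1/70 and x1: center (0, 1/2), radius 1/8; x2: center (1/2, -7/16), radius 1/40; x3: center (-1/2, 1/2), radius 1/5; x4: center (9/16, -9/16), radius 1/40

The first expression reduces to x1: center (13/28, -141/280), radius 1/700; x2: center (129/280, -71/140), radius 1/700; x3: center (0, -1/2), radius 1/5; x4: center (15/28, -4/7), radius 1/70
The second expression reduces to x1: center (0, 1/2), radius 1/8; x2: center (1/2, -7/16), radius 1/40; x3: center (-1/2, 1/2), radius 1/5; x4: center (9/16, -9/16), radius 1/40
The normal forms differ: not equal.


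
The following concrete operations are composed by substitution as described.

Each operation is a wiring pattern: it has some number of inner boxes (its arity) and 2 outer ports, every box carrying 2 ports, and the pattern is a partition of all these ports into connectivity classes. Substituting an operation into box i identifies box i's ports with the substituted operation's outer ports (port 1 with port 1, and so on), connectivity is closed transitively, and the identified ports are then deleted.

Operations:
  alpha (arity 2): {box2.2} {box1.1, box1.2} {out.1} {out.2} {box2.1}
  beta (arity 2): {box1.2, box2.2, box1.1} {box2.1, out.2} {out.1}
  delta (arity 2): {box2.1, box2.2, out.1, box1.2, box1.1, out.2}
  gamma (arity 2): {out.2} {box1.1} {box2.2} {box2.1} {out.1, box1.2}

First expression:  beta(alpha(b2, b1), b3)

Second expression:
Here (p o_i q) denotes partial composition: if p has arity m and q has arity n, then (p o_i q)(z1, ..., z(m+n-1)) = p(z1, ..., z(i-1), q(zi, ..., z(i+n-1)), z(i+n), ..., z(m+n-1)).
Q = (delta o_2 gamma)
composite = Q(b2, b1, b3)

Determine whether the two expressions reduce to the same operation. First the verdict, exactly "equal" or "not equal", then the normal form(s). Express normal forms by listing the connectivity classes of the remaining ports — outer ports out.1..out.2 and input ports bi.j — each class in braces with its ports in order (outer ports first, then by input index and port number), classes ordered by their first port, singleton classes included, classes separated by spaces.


In normal form, the first expression is {out.1} {out.2, b3.1} {b1.1} {b1.2} {b2.1, b2.2} {b3.2}
In normal form, the second expression is {out.1, out.2, b1.2, b2.1, b2.2} {b1.1} {b3.1} {b3.2}
The normal forms differ: not equal.

not equal; the first gives {out.1} {out.2, b3.1} {b1.1} {b1.2} {b2.1, b2.2} {b3.2} and the second {out.1, out.2, b1.2, b2.1, b2.2} {b1.1} {b3.1} {b3.2}


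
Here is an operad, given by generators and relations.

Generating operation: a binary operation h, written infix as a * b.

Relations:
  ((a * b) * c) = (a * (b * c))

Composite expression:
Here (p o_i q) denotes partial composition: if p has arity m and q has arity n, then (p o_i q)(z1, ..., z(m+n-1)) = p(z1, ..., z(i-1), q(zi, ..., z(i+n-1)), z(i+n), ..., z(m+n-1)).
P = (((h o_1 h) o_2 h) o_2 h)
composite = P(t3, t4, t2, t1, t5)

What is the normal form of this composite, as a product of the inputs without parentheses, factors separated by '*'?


t3 * t4 * t2 * t1 * t5

Under associativity of h, the answer is the t's in reading order.
(t4 * t2) spells out as t4 * t2
((t4 * t2) * t1) spells out as t4 * t2 * t1
(t3 * ((t4 * t2) * t1)) spells out as t3 * t4 * t2 * t1
((t3 * ((t4 * t2) * t1)) * t5) spells out as t3 * t4 * t2 * t1 * t5


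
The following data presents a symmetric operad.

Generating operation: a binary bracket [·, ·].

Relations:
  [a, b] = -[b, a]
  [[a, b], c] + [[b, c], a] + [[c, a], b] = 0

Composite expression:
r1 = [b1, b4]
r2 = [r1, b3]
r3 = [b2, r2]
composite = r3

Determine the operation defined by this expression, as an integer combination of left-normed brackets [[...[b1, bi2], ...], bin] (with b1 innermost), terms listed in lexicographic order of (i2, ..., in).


-[[[b1, b4], b3], b2]


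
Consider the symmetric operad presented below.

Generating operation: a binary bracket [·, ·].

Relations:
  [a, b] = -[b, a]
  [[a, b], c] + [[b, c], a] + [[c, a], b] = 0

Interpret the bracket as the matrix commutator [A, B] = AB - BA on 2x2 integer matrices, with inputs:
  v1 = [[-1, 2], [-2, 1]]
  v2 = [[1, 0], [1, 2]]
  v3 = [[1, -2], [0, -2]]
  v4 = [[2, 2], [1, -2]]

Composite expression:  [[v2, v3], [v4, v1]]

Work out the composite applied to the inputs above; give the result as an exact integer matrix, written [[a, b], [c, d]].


[[-24, 72], [-60, 24]]

[v2, v3] = [[2, 2], [3, -2]]
[v4, v1] = [[-6, 12], [6, 6]]
[[v2, v3], [v4, v1]] = [[-24, 72], [-60, 24]]


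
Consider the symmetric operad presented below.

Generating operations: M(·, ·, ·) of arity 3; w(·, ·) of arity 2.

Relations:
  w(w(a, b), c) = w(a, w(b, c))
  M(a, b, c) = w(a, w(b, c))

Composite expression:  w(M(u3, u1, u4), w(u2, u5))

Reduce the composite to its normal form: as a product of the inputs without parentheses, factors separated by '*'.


u3 * u1 * u4 * u2 * u5

All parenthesizations of w agree; list the u-inputs left to right.
M(u3, u1, u4) reduces to u3 * u1 * u4
w(u2, u5) reduces to u2 * u5
w(M(u3, u1, u4), w(u2, u5)) reduces to u3 * u1 * u4 * u2 * u5


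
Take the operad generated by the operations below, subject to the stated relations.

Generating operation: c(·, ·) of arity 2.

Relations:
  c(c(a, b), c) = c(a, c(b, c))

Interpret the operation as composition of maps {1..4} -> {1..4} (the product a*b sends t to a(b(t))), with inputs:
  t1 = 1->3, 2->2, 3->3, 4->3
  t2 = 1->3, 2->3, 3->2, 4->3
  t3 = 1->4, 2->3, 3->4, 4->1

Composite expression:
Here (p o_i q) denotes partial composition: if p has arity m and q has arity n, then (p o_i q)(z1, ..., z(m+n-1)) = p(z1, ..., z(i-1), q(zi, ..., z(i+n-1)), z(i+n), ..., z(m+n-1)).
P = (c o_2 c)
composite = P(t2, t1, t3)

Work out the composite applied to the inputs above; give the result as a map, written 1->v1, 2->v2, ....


1->2, 2->2, 3->2, 4->2

c(t1, t3) = 1->3, 2->3, 3->3, 4->3
c(t2, c(t1, t3)) = 1->2, 2->2, 3->2, 4->2


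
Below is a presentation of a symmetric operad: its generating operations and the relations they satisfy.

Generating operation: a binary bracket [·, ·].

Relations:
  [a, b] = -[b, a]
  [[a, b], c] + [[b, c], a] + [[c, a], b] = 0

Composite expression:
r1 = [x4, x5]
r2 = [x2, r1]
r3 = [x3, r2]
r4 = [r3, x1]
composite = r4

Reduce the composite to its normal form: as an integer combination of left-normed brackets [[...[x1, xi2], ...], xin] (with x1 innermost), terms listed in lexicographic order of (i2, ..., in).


Skip Jacobi rewriting: expand, keep x1-initial words, read off terms.
Composite bracket: [[x3, [x2, [x4, x5]]], x1]
Each bracket splits as ab - ba, giving 16 signed words (2^4 = 16).
Only words starting with x1 matter:
  word x1x2x4x5x3 has sign +1, contributing +[[[[x1, x2], x4], x5], x3]
  word x1x2x5x4x3 has sign -1, contributing -[[[[x1, x2], x5], x4], x3]
  word x1x3x2x4x5 has sign -1, contributing -[[[[x1, x3], x2], x4], x5]
  word x1x3x2x5x4 has sign +1, contributing +[[[[x1, x3], x2], x5], x4]
  word x1x3x4x5x2 has sign +1, contributing +[[[[x1, x3], x4], x5], x2]
  word x1x3x5x4x2 has sign -1, contributing -[[[[x1, x3], x5], x4], x2]
  word x1x4x5x2x3 has sign -1, contributing -[[[[x1, x4], x5], x2], x3]
  word x1x5x4x2x3 has sign +1, contributing +[[[[x1, x5], x4], x2], x3]

[[[[x1, x2], x4], x5], x3] - [[[[x1, x2], x5], x4], x3] - [[[[x1, x3], x2], x4], x5] + [[[[x1, x3], x2], x5], x4] + [[[[x1, x3], x4], x5], x2] - [[[[x1, x3], x5], x4], x2] - [[[[x1, x4], x5], x2], x3] + [[[[x1, x5], x4], x2], x3]


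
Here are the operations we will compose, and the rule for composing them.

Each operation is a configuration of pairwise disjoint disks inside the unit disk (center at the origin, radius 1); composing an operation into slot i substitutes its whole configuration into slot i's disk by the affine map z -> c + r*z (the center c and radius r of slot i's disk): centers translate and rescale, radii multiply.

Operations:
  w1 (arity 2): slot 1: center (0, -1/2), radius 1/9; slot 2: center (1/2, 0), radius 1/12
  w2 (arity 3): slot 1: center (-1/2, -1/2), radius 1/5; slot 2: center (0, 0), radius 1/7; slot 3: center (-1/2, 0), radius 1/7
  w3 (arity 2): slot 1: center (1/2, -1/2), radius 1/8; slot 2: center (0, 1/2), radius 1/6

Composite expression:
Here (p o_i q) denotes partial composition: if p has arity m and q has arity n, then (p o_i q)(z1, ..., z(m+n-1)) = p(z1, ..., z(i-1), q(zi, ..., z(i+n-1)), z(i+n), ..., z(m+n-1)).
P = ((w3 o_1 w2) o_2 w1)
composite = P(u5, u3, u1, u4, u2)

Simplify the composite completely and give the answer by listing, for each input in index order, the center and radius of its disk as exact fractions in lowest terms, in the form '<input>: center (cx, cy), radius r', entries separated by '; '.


u1: center (57/112, -1/2), radius 1/672; u2: center (0, 1/2), radius 1/6; u3: center (1/2, -57/112), radius 1/504; u4: center (7/16, -1/2), radius 1/56; u5: center (7/16, -9/16), radius 1/40

Only the slot chain above each u matters under w3; compose those maps.
u5 passes through 2 substitutions, ending at center (7/16, -9/16), radius 1/40
u3 passes through 3 substitutions, ending at center (1/2, -57/112), radius 1/504
u1 passes through 3 substitutions, ending at center (57/112, -1/2), radius 1/672
u4 passes through 2 substitutions, ending at center (7/16, -1/2), radius 1/56
u2 passes through 1 substitution, ending at center (0, 1/2), radius 1/6


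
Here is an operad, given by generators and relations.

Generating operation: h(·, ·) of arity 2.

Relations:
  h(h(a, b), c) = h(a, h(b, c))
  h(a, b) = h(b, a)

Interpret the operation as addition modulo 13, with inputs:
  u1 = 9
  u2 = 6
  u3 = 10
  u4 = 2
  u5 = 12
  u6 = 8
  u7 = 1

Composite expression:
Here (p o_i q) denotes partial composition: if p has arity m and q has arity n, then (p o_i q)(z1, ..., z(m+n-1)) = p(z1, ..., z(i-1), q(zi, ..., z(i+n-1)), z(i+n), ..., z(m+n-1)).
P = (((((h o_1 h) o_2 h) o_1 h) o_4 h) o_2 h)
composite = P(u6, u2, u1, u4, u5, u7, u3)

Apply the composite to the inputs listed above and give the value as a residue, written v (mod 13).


9 (mod 13)

h(u2, u1) = 2
h(u6, h(u2, u1)) = 10
h(u5, u7) = 0
h(u4, h(u5, u7)) = 2
h(h(u6, h(u2, u1)), h(u4, h(u5, u7))) = 12
h(h(h(u6, h(u2, u1)), h(u4, h(u5, u7))), u3) = 9
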